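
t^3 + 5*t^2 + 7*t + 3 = (t + 1)^2*(t + 3)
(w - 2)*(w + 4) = w^2 + 2*w - 8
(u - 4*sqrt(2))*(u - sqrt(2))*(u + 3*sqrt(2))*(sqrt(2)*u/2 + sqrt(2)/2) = sqrt(2)*u^4/2 - 2*u^3 + sqrt(2)*u^3/2 - 11*sqrt(2)*u^2 - 2*u^2 - 11*sqrt(2)*u + 24*u + 24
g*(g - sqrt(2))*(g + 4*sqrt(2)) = g^3 + 3*sqrt(2)*g^2 - 8*g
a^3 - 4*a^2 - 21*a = a*(a - 7)*(a + 3)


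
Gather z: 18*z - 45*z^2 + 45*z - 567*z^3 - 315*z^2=-567*z^3 - 360*z^2 + 63*z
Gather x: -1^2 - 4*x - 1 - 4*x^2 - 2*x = -4*x^2 - 6*x - 2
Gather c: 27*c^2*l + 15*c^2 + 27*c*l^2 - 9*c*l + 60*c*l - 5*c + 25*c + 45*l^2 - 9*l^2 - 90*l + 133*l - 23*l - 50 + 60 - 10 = c^2*(27*l + 15) + c*(27*l^2 + 51*l + 20) + 36*l^2 + 20*l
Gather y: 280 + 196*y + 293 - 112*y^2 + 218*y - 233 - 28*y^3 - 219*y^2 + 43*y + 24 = -28*y^3 - 331*y^2 + 457*y + 364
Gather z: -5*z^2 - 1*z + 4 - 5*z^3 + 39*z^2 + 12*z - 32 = -5*z^3 + 34*z^2 + 11*z - 28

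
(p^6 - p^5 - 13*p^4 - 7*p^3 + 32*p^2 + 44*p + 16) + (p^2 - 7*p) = p^6 - p^5 - 13*p^4 - 7*p^3 + 33*p^2 + 37*p + 16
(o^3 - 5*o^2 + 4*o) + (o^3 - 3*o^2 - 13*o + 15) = 2*o^3 - 8*o^2 - 9*o + 15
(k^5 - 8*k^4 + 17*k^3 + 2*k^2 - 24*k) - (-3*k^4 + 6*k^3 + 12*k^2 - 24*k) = k^5 - 5*k^4 + 11*k^3 - 10*k^2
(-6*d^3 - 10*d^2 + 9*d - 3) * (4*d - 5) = -24*d^4 - 10*d^3 + 86*d^2 - 57*d + 15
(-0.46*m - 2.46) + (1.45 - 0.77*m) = -1.23*m - 1.01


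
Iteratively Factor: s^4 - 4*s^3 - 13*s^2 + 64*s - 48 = (s + 4)*(s^3 - 8*s^2 + 19*s - 12) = (s - 4)*(s + 4)*(s^2 - 4*s + 3) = (s - 4)*(s - 1)*(s + 4)*(s - 3)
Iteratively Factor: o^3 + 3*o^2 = (o)*(o^2 + 3*o) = o^2*(o + 3)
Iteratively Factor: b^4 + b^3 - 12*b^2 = (b)*(b^3 + b^2 - 12*b) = b*(b - 3)*(b^2 + 4*b) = b*(b - 3)*(b + 4)*(b)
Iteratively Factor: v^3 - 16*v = (v - 4)*(v^2 + 4*v) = (v - 4)*(v + 4)*(v)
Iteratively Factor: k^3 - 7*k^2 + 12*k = (k - 3)*(k^2 - 4*k) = (k - 4)*(k - 3)*(k)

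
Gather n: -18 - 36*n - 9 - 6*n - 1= -42*n - 28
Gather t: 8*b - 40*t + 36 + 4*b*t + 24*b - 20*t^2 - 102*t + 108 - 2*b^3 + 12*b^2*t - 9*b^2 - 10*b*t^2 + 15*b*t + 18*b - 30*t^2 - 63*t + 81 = -2*b^3 - 9*b^2 + 50*b + t^2*(-10*b - 50) + t*(12*b^2 + 19*b - 205) + 225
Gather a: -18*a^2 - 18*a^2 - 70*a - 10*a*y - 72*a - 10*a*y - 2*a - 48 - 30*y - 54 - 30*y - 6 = -36*a^2 + a*(-20*y - 144) - 60*y - 108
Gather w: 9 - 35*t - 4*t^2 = -4*t^2 - 35*t + 9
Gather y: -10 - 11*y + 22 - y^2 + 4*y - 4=-y^2 - 7*y + 8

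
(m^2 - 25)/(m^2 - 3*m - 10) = (m + 5)/(m + 2)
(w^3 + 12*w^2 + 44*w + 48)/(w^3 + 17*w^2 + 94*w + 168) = (w + 2)/(w + 7)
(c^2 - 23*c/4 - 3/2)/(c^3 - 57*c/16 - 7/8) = 4*(c - 6)/(4*c^2 - c - 14)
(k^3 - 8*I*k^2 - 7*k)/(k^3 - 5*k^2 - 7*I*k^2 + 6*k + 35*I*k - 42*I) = k*(k - I)/(k^2 - 5*k + 6)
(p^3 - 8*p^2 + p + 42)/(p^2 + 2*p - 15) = (p^2 - 5*p - 14)/(p + 5)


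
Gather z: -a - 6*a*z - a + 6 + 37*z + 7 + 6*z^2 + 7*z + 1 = -2*a + 6*z^2 + z*(44 - 6*a) + 14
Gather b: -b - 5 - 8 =-b - 13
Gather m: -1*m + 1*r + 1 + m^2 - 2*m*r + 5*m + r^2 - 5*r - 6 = m^2 + m*(4 - 2*r) + r^2 - 4*r - 5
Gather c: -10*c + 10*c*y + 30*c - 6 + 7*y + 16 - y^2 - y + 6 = c*(10*y + 20) - y^2 + 6*y + 16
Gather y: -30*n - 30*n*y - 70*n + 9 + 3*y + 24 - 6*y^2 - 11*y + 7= -100*n - 6*y^2 + y*(-30*n - 8) + 40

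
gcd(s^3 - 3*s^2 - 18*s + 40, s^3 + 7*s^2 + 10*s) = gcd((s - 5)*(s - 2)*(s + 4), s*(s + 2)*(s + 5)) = 1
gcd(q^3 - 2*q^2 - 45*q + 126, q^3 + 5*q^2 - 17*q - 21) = q^2 + 4*q - 21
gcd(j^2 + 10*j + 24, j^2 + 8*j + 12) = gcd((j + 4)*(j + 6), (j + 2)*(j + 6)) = j + 6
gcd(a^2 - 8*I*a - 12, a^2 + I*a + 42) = a - 6*I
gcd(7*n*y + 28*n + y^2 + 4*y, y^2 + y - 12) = y + 4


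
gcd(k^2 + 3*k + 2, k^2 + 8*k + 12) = k + 2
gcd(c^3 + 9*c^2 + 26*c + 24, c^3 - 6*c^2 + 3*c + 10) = 1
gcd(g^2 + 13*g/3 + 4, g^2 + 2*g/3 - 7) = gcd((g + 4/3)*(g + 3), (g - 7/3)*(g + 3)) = g + 3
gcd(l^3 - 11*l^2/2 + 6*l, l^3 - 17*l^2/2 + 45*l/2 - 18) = l^2 - 11*l/2 + 6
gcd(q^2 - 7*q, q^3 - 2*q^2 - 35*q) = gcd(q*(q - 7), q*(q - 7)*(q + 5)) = q^2 - 7*q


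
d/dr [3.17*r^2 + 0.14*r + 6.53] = 6.34*r + 0.14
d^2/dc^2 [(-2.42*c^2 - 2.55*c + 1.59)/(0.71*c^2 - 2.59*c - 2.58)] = (-11.471186*c^3 - 21.788622*c^2 - 45.569646*c + 29.019126)/(0.357911*c^6 - 3.916857*c^5 + 10.386519*c^4 + 11.092193*c^3 - 37.742562*c^2 - 51.720228*c - 17.173512)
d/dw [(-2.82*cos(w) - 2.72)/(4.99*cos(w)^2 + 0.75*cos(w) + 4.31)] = (-14.0718*cos(w)^2 - 27.1456*cos(w) + 10.1142)*sin(w)/(24.9001*cos(w)^4 + 7.485*cos(w)^3 + 43.5763*cos(w)^2 + 6.465*cos(w) + 18.5761)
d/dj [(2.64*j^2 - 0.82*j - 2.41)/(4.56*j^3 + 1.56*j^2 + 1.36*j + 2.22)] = (-12.0384*j^4 + 7.4784*j^3 + 37.8384*j^2 + 19.2408*j + 1.4572)/(20.7936*j^6 + 14.2272*j^5 + 14.8368*j^4 + 24.4896*j^3 + 8.776*j^2 + 6.0384*j + 4.9284)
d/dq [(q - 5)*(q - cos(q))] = q + (q - 5)*(sin(q) + 1) - cos(q)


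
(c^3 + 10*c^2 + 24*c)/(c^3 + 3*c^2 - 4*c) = (c + 6)/(c - 1)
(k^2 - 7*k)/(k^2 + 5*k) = (k - 7)/(k + 5)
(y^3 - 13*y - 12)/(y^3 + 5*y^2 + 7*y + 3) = (y - 4)/(y + 1)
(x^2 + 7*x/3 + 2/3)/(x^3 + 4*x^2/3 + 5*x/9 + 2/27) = 9*(x + 2)/(9*x^2 + 9*x + 2)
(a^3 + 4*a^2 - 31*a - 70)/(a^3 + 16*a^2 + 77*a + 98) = (a - 5)/(a + 7)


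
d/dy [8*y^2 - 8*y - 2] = 16*y - 8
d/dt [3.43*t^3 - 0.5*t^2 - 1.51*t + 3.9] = 10.29*t^2 - 1.0*t - 1.51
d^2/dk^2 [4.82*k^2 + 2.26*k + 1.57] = 9.64000000000000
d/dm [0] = 0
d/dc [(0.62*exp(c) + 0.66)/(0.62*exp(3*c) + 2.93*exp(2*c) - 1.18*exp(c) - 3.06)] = (-(0.62*exp(c) + 0.66)*(1.86*exp(2*c) + 5.86*exp(c) - 1.18) + 0.3844*exp(3*c) + 1.8166*exp(2*c) - 0.7316*exp(c) - 1.8972)*exp(c)/(0.62*exp(3*c) + 2.93*exp(2*c) - 1.18*exp(c) - 3.06)^2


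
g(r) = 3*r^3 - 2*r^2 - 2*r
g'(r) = 9*r^2 - 4*r - 2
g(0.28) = -0.65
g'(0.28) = -2.41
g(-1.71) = -17.43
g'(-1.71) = 31.16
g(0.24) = -0.55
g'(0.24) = -2.44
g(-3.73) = -176.05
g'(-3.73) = 138.14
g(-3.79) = -184.47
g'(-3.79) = 142.44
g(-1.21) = -5.82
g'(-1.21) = 16.02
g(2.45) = 27.21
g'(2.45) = 42.22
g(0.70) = -1.35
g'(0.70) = -0.39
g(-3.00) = -93.00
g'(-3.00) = 91.00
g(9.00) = 2007.00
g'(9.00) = 691.00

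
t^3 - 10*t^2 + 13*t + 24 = (t - 8)*(t - 3)*(t + 1)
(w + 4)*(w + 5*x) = w^2 + 5*w*x + 4*w + 20*x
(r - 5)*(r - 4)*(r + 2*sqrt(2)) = r^3 - 9*r^2 + 2*sqrt(2)*r^2 - 18*sqrt(2)*r + 20*r + 40*sqrt(2)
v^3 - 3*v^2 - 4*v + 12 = (v - 3)*(v - 2)*(v + 2)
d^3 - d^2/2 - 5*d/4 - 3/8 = (d - 3/2)*(d + 1/2)^2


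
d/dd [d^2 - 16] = 2*d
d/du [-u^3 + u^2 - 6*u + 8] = -3*u^2 + 2*u - 6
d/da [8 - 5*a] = -5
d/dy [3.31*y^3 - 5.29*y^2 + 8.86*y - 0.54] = 9.93*y^2 - 10.58*y + 8.86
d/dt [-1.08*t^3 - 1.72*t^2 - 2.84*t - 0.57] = -3.24*t^2 - 3.44*t - 2.84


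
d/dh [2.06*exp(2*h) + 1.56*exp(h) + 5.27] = (4.12*exp(h) + 1.56)*exp(h)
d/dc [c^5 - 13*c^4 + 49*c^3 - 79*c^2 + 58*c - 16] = 5*c^4 - 52*c^3 + 147*c^2 - 158*c + 58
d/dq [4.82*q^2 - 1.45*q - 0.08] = 9.64*q - 1.45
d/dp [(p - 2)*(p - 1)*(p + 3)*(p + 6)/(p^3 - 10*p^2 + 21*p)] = (p^6 - 20*p^5 + 10*p^4 + 324*p^3 - 615*p^2 + 720*p - 756)/(p^2*(p^4 - 20*p^3 + 142*p^2 - 420*p + 441))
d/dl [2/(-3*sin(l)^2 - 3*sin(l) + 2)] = 6*(2*sin(l) + 1)*cos(l)/(3*sin(l)^2 + 3*sin(l) - 2)^2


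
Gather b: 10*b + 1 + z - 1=10*b + z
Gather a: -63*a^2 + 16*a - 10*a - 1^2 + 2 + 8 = -63*a^2 + 6*a + 9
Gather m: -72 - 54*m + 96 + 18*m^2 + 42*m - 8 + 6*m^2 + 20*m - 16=24*m^2 + 8*m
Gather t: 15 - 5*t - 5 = 10 - 5*t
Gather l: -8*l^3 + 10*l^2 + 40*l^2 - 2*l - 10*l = -8*l^3 + 50*l^2 - 12*l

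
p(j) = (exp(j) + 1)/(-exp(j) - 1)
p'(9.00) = 0.00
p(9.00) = -1.00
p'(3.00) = 0.00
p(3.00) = -1.00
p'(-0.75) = 0.00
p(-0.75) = -1.00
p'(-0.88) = 0.00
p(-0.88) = -1.00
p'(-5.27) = 0.00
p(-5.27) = -1.00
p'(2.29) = 0.00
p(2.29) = -1.00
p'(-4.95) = 0.00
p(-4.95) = -1.00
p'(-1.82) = -0.00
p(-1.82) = -1.00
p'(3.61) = 0.00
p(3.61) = -1.00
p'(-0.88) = 0.00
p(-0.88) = -1.00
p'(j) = exp(j)/(-exp(j) - 1) + (exp(j) + 1)*exp(j)/(-exp(j) - 1)^2 = 0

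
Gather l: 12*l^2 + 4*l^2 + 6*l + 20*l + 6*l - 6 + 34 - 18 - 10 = 16*l^2 + 32*l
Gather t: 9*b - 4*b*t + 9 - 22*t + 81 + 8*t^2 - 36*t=9*b + 8*t^2 + t*(-4*b - 58) + 90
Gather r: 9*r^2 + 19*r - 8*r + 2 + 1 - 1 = 9*r^2 + 11*r + 2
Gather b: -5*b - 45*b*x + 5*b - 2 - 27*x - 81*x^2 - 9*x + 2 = -45*b*x - 81*x^2 - 36*x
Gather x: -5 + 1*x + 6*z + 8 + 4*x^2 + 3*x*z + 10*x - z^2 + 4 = 4*x^2 + x*(3*z + 11) - z^2 + 6*z + 7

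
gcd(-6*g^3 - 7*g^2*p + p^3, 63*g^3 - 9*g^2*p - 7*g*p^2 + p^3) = -3*g + p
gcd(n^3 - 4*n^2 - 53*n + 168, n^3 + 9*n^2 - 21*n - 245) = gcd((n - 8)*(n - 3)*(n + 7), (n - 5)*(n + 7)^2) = n + 7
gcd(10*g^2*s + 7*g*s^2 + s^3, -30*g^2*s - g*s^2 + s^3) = 5*g*s + s^2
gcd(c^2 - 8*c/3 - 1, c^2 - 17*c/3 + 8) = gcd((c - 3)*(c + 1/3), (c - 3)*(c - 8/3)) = c - 3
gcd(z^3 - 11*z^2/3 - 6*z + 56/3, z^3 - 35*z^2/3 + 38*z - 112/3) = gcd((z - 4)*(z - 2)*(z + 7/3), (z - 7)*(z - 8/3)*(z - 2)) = z - 2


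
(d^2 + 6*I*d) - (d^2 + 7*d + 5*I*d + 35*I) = -7*d + I*d - 35*I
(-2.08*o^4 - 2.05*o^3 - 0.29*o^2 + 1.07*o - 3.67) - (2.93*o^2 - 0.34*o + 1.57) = -2.08*o^4 - 2.05*o^3 - 3.22*o^2 + 1.41*o - 5.24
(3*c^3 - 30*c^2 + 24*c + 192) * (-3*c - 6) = -9*c^4 + 72*c^3 + 108*c^2 - 720*c - 1152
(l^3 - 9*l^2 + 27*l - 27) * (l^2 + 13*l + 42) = l^5 + 4*l^4 - 48*l^3 - 54*l^2 + 783*l - 1134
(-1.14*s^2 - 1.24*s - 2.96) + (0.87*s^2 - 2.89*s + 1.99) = -0.27*s^2 - 4.13*s - 0.97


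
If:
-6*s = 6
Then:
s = -1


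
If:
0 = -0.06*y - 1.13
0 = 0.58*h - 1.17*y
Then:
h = -37.99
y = -18.83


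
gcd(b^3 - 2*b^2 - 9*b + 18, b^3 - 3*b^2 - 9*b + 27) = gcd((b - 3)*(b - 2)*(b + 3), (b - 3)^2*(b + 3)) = b^2 - 9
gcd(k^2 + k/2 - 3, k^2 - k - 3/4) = k - 3/2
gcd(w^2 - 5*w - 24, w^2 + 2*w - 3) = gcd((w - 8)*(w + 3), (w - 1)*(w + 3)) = w + 3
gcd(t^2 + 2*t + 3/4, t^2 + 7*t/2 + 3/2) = t + 1/2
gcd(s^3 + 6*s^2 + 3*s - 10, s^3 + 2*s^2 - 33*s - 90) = s + 5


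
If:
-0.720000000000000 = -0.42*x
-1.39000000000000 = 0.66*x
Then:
No Solution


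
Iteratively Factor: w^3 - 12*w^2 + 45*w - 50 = (w - 5)*(w^2 - 7*w + 10) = (w - 5)^2*(w - 2)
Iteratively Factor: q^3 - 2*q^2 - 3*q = (q)*(q^2 - 2*q - 3) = q*(q + 1)*(q - 3)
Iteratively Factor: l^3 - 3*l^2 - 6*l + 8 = (l + 2)*(l^2 - 5*l + 4) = (l - 1)*(l + 2)*(l - 4)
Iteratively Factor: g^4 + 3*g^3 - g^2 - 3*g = (g - 1)*(g^3 + 4*g^2 + 3*g) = (g - 1)*(g + 3)*(g^2 + g) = g*(g - 1)*(g + 3)*(g + 1)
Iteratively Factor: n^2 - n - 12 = (n - 4)*(n + 3)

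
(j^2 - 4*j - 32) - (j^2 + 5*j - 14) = -9*j - 18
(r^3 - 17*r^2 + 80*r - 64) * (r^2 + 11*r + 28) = r^5 - 6*r^4 - 79*r^3 + 340*r^2 + 1536*r - 1792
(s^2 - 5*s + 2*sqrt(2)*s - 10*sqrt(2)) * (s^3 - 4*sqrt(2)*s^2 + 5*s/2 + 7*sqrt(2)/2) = s^5 - 5*s^4 - 2*sqrt(2)*s^4 - 27*s^3/2 + 10*sqrt(2)*s^3 + 17*sqrt(2)*s^2/2 + 135*s^2/2 - 85*sqrt(2)*s/2 + 14*s - 70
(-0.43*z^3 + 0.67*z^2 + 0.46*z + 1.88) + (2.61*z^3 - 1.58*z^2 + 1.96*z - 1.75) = 2.18*z^3 - 0.91*z^2 + 2.42*z + 0.13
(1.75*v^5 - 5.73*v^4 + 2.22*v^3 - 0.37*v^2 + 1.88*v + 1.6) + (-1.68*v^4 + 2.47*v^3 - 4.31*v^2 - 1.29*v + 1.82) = 1.75*v^5 - 7.41*v^4 + 4.69*v^3 - 4.68*v^2 + 0.59*v + 3.42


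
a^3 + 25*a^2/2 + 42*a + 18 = (a + 1/2)*(a + 6)^2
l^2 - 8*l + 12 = (l - 6)*(l - 2)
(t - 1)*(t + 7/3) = t^2 + 4*t/3 - 7/3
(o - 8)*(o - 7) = o^2 - 15*o + 56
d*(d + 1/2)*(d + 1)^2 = d^4 + 5*d^3/2 + 2*d^2 + d/2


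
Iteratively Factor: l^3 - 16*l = (l + 4)*(l^2 - 4*l) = (l - 4)*(l + 4)*(l)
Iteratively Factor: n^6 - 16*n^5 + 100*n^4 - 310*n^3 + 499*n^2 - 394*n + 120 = (n - 1)*(n^5 - 15*n^4 + 85*n^3 - 225*n^2 + 274*n - 120) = (n - 4)*(n - 1)*(n^4 - 11*n^3 + 41*n^2 - 61*n + 30) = (n - 4)*(n - 2)*(n - 1)*(n^3 - 9*n^2 + 23*n - 15) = (n - 4)*(n - 2)*(n - 1)^2*(n^2 - 8*n + 15) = (n - 4)*(n - 3)*(n - 2)*(n - 1)^2*(n - 5)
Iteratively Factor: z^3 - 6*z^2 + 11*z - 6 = (z - 2)*(z^2 - 4*z + 3) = (z - 3)*(z - 2)*(z - 1)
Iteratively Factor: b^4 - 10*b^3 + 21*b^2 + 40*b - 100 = (b - 5)*(b^3 - 5*b^2 - 4*b + 20) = (b - 5)*(b + 2)*(b^2 - 7*b + 10) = (b - 5)*(b - 2)*(b + 2)*(b - 5)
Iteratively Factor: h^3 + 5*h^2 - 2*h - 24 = (h + 4)*(h^2 + h - 6) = (h - 2)*(h + 4)*(h + 3)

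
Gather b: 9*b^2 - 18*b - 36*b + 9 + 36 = 9*b^2 - 54*b + 45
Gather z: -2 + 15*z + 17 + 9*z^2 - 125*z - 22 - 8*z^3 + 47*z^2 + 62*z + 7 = -8*z^3 + 56*z^2 - 48*z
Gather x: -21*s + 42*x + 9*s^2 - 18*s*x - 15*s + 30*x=9*s^2 - 36*s + x*(72 - 18*s)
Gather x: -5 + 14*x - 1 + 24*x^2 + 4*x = 24*x^2 + 18*x - 6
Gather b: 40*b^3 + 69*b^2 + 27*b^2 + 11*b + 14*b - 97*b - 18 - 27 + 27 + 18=40*b^3 + 96*b^2 - 72*b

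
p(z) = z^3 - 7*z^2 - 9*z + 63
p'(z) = 3*z^2 - 14*z - 9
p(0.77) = 52.38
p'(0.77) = -18.00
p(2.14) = 21.48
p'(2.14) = -25.22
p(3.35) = -8.11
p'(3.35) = -22.23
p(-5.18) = -217.20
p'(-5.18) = 144.02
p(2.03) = 24.25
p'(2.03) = -25.06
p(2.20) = 19.97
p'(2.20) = -25.28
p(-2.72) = 15.57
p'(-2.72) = 51.28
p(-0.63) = 65.64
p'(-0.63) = 1.01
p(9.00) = 144.00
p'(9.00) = 108.00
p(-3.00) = 0.00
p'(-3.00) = 60.00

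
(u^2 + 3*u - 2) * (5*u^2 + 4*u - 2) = 5*u^4 + 19*u^3 - 14*u + 4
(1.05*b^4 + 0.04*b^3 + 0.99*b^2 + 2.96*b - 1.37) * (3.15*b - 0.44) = 3.3075*b^5 - 0.336*b^4 + 3.1009*b^3 + 8.8884*b^2 - 5.6179*b + 0.6028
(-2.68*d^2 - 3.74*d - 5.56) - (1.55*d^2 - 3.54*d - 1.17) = -4.23*d^2 - 0.2*d - 4.39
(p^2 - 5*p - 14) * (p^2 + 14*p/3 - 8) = p^4 - p^3/3 - 136*p^2/3 - 76*p/3 + 112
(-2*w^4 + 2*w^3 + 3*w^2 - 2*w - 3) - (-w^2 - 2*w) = -2*w^4 + 2*w^3 + 4*w^2 - 3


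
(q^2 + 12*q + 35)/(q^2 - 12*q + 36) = (q^2 + 12*q + 35)/(q^2 - 12*q + 36)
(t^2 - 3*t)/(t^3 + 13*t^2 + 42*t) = (t - 3)/(t^2 + 13*t + 42)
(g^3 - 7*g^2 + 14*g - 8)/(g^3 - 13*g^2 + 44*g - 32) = (g - 2)/(g - 8)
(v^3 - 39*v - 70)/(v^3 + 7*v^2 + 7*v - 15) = (v^2 - 5*v - 14)/(v^2 + 2*v - 3)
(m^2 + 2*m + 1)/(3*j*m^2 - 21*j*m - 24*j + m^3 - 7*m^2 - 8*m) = (m + 1)/(3*j*m - 24*j + m^2 - 8*m)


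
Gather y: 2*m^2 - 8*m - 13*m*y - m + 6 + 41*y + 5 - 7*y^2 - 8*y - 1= 2*m^2 - 9*m - 7*y^2 + y*(33 - 13*m) + 10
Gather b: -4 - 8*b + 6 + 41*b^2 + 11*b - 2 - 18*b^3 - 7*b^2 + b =-18*b^3 + 34*b^2 + 4*b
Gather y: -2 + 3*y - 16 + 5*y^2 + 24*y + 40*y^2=45*y^2 + 27*y - 18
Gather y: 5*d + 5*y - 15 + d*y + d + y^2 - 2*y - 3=6*d + y^2 + y*(d + 3) - 18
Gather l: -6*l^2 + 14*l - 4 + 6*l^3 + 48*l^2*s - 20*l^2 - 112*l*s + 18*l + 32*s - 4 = 6*l^3 + l^2*(48*s - 26) + l*(32 - 112*s) + 32*s - 8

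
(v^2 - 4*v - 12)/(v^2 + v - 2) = (v - 6)/(v - 1)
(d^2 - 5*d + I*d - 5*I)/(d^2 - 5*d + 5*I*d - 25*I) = (d + I)/(d + 5*I)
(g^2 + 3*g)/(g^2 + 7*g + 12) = g/(g + 4)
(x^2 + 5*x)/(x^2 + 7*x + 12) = x*(x + 5)/(x^2 + 7*x + 12)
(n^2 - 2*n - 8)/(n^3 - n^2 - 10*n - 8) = 1/(n + 1)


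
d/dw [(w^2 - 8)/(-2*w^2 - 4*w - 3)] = 2*(-2*w^2 - 19*w - 16)/(4*w^4 + 16*w^3 + 28*w^2 + 24*w + 9)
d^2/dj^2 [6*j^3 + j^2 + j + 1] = 36*j + 2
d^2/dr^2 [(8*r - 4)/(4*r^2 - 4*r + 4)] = 2*(3*(1 - 2*r)*(r^2 - r + 1) + (2*r - 1)^3)/(r^2 - r + 1)^3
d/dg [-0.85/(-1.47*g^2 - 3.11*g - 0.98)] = (-2.499*g - 2.6435)/(1.47*g^2 + 3.11*g + 0.98)^2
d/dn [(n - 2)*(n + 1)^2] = 3*n^2 - 3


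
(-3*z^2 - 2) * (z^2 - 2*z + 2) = -3*z^4 + 6*z^3 - 8*z^2 + 4*z - 4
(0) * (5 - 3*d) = 0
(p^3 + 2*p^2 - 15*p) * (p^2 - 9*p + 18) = p^5 - 7*p^4 - 15*p^3 + 171*p^2 - 270*p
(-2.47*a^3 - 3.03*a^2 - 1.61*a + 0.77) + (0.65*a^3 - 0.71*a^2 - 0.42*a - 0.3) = -1.82*a^3 - 3.74*a^2 - 2.03*a + 0.47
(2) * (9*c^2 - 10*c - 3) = 18*c^2 - 20*c - 6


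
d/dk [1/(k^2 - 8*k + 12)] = 2*(4 - k)/(k^2 - 8*k + 12)^2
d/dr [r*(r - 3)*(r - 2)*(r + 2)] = 4*r^3 - 9*r^2 - 8*r + 12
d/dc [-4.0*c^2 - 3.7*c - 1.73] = -8.0*c - 3.7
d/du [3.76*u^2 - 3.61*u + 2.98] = 7.52*u - 3.61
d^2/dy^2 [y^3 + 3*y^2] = 6*y + 6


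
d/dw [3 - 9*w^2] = -18*w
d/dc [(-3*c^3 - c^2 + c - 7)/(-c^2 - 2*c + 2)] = 3*(c^4 + 4*c^3 - 5*c^2 - 6*c - 4)/(c^4 + 4*c^3 - 8*c + 4)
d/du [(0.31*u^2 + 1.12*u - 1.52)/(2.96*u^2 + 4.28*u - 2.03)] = (-1.9884*u^2 + 7.7398*u + 4.232)/(8.7616*u^4 + 25.3376*u^3 + 6.3008*u^2 - 17.3768*u + 4.1209)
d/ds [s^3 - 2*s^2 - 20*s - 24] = 3*s^2 - 4*s - 20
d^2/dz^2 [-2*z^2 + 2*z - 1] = -4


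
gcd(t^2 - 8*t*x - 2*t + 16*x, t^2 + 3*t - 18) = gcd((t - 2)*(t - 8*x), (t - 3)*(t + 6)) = 1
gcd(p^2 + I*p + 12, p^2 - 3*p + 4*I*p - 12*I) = p + 4*I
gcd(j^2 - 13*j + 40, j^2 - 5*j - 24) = j - 8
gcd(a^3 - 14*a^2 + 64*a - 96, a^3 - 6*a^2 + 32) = a^2 - 8*a + 16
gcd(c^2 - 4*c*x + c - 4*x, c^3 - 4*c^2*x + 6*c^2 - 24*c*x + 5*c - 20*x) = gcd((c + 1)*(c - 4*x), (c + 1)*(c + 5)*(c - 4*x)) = -c^2 + 4*c*x - c + 4*x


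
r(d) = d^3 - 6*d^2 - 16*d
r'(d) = 3*d^2 - 12*d - 16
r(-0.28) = 3.99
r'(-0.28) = -12.40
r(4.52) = -102.56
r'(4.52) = -8.95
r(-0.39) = 5.27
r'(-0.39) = -10.86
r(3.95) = -95.19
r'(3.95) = -16.59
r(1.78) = -41.85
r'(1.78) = -27.85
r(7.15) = -55.61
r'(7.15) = 51.57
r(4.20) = -98.95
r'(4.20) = -13.48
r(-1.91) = 1.70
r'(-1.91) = 17.86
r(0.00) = 0.00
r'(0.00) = -16.00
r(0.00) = 0.00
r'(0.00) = -16.00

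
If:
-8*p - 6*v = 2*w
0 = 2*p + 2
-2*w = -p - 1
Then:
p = -1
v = 4/3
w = 0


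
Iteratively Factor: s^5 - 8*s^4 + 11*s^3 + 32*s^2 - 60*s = (s - 3)*(s^4 - 5*s^3 - 4*s^2 + 20*s) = (s - 3)*(s + 2)*(s^3 - 7*s^2 + 10*s) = (s - 5)*(s - 3)*(s + 2)*(s^2 - 2*s) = s*(s - 5)*(s - 3)*(s + 2)*(s - 2)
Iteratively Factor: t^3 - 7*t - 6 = (t - 3)*(t^2 + 3*t + 2) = (t - 3)*(t + 1)*(t + 2)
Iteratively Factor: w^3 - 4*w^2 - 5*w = (w - 5)*(w^2 + w) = (w - 5)*(w + 1)*(w)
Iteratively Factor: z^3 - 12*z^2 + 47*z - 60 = (z - 5)*(z^2 - 7*z + 12) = (z - 5)*(z - 3)*(z - 4)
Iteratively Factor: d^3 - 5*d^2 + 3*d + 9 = (d - 3)*(d^2 - 2*d - 3) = (d - 3)^2*(d + 1)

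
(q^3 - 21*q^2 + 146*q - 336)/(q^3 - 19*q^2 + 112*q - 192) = (q^2 - 13*q + 42)/(q^2 - 11*q + 24)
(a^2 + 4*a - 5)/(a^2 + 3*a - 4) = (a + 5)/(a + 4)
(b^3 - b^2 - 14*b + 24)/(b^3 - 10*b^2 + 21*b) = (b^2 + 2*b - 8)/(b*(b - 7))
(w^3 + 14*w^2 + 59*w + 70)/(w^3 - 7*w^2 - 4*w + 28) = (w^2 + 12*w + 35)/(w^2 - 9*w + 14)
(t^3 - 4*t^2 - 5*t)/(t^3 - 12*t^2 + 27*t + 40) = t/(t - 8)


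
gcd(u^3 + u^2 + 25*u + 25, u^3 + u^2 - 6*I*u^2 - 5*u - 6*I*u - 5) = u^2 + u*(1 - 5*I) - 5*I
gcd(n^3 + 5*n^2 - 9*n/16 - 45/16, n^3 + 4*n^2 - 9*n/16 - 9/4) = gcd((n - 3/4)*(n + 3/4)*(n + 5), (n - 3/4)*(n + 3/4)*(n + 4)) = n^2 - 9/16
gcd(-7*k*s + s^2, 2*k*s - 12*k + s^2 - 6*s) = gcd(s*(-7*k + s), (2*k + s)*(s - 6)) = 1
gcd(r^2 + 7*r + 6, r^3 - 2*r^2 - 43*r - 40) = r + 1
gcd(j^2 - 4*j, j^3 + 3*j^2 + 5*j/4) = j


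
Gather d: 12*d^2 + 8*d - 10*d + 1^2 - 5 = 12*d^2 - 2*d - 4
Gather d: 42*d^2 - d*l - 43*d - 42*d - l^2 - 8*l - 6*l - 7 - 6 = 42*d^2 + d*(-l - 85) - l^2 - 14*l - 13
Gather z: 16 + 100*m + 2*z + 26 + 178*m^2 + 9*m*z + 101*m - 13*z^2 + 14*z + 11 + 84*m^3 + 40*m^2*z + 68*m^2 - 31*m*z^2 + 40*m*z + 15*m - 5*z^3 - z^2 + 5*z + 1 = 84*m^3 + 246*m^2 + 216*m - 5*z^3 + z^2*(-31*m - 14) + z*(40*m^2 + 49*m + 21) + 54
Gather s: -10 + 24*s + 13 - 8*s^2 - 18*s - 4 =-8*s^2 + 6*s - 1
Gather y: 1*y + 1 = y + 1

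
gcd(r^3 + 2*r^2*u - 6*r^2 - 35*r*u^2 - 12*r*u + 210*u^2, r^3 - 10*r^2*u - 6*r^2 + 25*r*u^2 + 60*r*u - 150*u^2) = r^2 - 5*r*u - 6*r + 30*u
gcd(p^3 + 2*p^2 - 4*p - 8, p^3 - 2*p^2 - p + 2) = p - 2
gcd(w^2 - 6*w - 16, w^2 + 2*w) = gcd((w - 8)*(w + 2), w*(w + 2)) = w + 2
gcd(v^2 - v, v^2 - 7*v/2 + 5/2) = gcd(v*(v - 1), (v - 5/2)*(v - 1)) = v - 1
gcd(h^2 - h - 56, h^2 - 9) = 1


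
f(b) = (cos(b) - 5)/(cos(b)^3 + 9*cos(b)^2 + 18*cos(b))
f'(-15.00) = 0.21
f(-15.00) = 0.65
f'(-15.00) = 0.21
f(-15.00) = 0.65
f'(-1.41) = 10.62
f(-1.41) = -1.55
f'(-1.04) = 0.88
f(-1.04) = -0.39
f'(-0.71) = 0.28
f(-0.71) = -0.22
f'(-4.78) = -60.64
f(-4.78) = -3.92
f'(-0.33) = 0.09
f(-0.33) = -0.16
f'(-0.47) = 0.14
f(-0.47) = -0.17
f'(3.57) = 0.06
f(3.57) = 0.61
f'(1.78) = -6.21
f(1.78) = 1.55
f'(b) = (cos(b) - 5)*(3*sin(b)*cos(b)^2 + 18*sin(b)*cos(b) + 18*sin(b))/(cos(b)^3 + 9*cos(b)^2 + 18*cos(b))^2 - sin(b)/(cos(b)^3 + 9*cos(b)^2 + 18*cos(b)) = 2*(cos(b)^3 - 3*cos(b)^2 - 45*cos(b) - 45)*sin(b)/((cos(b) + 3)^2*(cos(b) + 6)^2*cos(b)^2)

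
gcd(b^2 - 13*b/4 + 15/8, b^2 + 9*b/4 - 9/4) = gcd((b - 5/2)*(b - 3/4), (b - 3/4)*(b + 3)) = b - 3/4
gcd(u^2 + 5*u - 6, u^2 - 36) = u + 6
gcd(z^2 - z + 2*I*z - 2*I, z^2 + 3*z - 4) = z - 1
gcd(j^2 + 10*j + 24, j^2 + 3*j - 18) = j + 6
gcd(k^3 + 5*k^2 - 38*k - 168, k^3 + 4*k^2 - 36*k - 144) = k^2 - 2*k - 24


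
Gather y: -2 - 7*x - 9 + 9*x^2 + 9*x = 9*x^2 + 2*x - 11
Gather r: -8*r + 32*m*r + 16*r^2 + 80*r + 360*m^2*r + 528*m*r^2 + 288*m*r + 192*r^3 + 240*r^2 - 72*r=192*r^3 + r^2*(528*m + 256) + r*(360*m^2 + 320*m)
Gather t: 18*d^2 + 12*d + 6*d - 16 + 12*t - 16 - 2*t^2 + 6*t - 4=18*d^2 + 18*d - 2*t^2 + 18*t - 36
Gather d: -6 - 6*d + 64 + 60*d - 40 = 54*d + 18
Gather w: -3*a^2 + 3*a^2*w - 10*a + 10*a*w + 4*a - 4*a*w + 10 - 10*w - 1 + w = -3*a^2 - 6*a + w*(3*a^2 + 6*a - 9) + 9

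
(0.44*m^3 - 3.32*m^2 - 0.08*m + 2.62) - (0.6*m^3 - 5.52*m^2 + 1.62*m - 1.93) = -0.16*m^3 + 2.2*m^2 - 1.7*m + 4.55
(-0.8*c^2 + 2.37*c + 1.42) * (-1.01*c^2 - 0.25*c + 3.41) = 0.808*c^4 - 2.1937*c^3 - 4.7547*c^2 + 7.7267*c + 4.8422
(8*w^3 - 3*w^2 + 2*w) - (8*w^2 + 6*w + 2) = 8*w^3 - 11*w^2 - 4*w - 2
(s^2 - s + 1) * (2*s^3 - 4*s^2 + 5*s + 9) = 2*s^5 - 6*s^4 + 11*s^3 - 4*s + 9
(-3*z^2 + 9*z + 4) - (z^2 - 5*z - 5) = -4*z^2 + 14*z + 9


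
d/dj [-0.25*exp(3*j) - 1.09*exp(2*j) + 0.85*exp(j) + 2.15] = (-0.75*exp(2*j) - 2.18*exp(j) + 0.85)*exp(j)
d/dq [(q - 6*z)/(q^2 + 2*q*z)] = (q*(q + 2*z) - 2*(q - 6*z)*(q + z))/(q^2*(q + 2*z)^2)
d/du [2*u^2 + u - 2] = 4*u + 1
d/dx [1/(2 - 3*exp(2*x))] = 6*exp(2*x)/(3*exp(2*x) - 2)^2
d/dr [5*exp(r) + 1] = 5*exp(r)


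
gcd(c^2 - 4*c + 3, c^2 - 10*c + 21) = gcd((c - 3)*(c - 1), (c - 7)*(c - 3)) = c - 3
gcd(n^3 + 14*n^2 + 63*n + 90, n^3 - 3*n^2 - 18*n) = n + 3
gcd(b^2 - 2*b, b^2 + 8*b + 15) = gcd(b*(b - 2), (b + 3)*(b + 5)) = 1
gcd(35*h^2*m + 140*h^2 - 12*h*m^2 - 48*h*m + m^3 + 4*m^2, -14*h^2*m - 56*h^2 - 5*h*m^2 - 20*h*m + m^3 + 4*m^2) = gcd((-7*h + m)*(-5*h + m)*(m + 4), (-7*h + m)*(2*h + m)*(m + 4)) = 7*h*m + 28*h - m^2 - 4*m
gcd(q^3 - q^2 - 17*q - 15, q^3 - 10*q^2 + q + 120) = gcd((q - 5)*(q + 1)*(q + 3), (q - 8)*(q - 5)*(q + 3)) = q^2 - 2*q - 15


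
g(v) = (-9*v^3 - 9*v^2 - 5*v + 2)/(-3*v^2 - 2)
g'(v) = 6*v*(-9*v^3 - 9*v^2 - 5*v + 2)/(-3*v^2 - 2)^2 + (-27*v^2 - 18*v - 5)/(-3*v^2 - 2)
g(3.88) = 14.39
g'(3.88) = 3.10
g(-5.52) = -13.59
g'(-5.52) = 2.98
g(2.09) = 8.60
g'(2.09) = 3.49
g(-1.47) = -2.18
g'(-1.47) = 2.08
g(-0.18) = -1.27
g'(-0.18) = 0.60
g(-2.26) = -4.11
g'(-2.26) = 2.68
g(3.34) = 12.70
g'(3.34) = 3.15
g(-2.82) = -5.66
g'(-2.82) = 2.83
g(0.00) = -1.00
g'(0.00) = 2.50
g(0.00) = -1.00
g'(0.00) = 2.50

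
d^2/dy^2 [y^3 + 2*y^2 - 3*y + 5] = 6*y + 4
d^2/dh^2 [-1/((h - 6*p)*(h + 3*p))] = 2*(-(h - 6*p)^2 - (h - 6*p)*(h + 3*p) - (h + 3*p)^2)/((h - 6*p)^3*(h + 3*p)^3)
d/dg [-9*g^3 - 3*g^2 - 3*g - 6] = -27*g^2 - 6*g - 3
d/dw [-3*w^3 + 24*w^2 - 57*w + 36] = -9*w^2 + 48*w - 57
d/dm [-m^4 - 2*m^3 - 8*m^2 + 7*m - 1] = -4*m^3 - 6*m^2 - 16*m + 7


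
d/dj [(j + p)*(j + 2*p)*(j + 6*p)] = 3*j^2 + 18*j*p + 20*p^2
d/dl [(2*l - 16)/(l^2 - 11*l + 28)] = 2*(-l^2 + 16*l - 60)/(l^4 - 22*l^3 + 177*l^2 - 616*l + 784)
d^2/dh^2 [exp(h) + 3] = exp(h)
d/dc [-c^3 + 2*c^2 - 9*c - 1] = -3*c^2 + 4*c - 9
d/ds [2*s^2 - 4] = 4*s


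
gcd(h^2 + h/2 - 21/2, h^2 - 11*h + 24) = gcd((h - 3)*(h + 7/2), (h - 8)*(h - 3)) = h - 3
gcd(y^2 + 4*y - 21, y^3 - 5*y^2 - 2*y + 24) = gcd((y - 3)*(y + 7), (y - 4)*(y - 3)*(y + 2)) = y - 3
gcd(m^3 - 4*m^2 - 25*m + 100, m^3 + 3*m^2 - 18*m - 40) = m^2 + m - 20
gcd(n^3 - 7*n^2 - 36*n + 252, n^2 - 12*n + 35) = n - 7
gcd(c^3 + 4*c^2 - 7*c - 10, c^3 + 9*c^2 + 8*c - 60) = c^2 + 3*c - 10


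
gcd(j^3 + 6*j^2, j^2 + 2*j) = j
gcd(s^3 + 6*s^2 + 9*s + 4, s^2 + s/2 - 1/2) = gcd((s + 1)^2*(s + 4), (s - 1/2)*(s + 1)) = s + 1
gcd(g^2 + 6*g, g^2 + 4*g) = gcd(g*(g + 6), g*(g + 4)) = g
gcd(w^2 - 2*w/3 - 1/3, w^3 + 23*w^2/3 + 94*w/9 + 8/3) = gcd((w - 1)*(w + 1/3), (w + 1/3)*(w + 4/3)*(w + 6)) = w + 1/3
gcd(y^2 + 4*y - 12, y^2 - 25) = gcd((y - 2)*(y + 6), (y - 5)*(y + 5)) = 1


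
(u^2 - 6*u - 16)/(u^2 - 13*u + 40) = (u + 2)/(u - 5)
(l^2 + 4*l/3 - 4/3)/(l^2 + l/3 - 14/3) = (3*l^2 + 4*l - 4)/(3*l^2 + l - 14)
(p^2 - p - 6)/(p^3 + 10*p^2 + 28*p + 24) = (p - 3)/(p^2 + 8*p + 12)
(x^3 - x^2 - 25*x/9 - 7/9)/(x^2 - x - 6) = (-x^3 + x^2 + 25*x/9 + 7/9)/(-x^2 + x + 6)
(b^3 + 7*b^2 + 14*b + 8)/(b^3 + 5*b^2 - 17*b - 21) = (b^2 + 6*b + 8)/(b^2 + 4*b - 21)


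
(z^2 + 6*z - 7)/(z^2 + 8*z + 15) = (z^2 + 6*z - 7)/(z^2 + 8*z + 15)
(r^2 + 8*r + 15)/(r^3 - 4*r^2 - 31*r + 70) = (r + 3)/(r^2 - 9*r + 14)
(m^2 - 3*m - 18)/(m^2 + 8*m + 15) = (m - 6)/(m + 5)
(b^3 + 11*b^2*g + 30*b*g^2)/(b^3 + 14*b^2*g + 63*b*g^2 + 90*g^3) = b/(b + 3*g)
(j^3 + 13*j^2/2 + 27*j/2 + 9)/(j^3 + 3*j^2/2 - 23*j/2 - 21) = (2*j + 3)/(2*j - 7)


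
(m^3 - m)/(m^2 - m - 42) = (m^3 - m)/(m^2 - m - 42)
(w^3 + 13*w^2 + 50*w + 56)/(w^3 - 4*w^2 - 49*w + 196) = (w^2 + 6*w + 8)/(w^2 - 11*w + 28)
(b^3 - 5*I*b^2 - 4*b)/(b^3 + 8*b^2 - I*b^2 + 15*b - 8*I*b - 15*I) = b*(b - 4*I)/(b^2 + 8*b + 15)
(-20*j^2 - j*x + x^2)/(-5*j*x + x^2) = (4*j + x)/x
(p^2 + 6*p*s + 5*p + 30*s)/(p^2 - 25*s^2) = (p^2 + 6*p*s + 5*p + 30*s)/(p^2 - 25*s^2)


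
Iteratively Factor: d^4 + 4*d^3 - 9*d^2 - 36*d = (d)*(d^3 + 4*d^2 - 9*d - 36) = d*(d + 4)*(d^2 - 9) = d*(d - 3)*(d + 4)*(d + 3)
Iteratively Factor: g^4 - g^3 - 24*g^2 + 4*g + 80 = (g - 2)*(g^3 + g^2 - 22*g - 40) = (g - 5)*(g - 2)*(g^2 + 6*g + 8) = (g - 5)*(g - 2)*(g + 4)*(g + 2)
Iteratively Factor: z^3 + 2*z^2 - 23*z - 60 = (z - 5)*(z^2 + 7*z + 12) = (z - 5)*(z + 4)*(z + 3)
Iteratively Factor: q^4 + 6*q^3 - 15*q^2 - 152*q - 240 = (q + 3)*(q^3 + 3*q^2 - 24*q - 80) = (q + 3)*(q + 4)*(q^2 - q - 20) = (q - 5)*(q + 3)*(q + 4)*(q + 4)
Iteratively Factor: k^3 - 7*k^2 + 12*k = (k)*(k^2 - 7*k + 12) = k*(k - 3)*(k - 4)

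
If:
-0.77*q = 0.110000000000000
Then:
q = -0.14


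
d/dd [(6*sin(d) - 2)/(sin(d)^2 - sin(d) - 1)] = 2*(2*sin(d) + 3*cos(d)^2 - 7)*cos(d)/(sin(d) + cos(d)^2)^2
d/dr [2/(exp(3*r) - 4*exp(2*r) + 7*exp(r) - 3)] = (-6*exp(2*r) + 16*exp(r) - 14)*exp(r)/(exp(3*r) - 4*exp(2*r) + 7*exp(r) - 3)^2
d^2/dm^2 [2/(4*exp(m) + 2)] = (4*exp(m) - 2)*exp(m)/(2*exp(m) + 1)^3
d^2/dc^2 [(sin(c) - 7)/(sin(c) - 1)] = 6*(sin(c) + 2)/(sin(c) - 1)^2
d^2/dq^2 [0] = 0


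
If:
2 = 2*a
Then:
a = 1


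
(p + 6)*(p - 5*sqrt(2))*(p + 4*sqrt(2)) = p^3 - sqrt(2)*p^2 + 6*p^2 - 40*p - 6*sqrt(2)*p - 240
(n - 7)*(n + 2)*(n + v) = n^3 + n^2*v - 5*n^2 - 5*n*v - 14*n - 14*v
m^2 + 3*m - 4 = (m - 1)*(m + 4)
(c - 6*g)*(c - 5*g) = c^2 - 11*c*g + 30*g^2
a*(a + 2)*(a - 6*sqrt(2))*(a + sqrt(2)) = a^4 - 5*sqrt(2)*a^3 + 2*a^3 - 10*sqrt(2)*a^2 - 12*a^2 - 24*a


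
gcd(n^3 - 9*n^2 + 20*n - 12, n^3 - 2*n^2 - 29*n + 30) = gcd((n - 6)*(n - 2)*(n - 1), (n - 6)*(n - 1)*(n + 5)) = n^2 - 7*n + 6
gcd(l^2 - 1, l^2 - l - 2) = l + 1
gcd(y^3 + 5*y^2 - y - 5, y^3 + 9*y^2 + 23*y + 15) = y^2 + 6*y + 5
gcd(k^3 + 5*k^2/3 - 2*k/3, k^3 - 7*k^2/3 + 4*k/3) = k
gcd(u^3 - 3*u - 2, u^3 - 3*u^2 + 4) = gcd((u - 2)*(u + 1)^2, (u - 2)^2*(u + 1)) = u^2 - u - 2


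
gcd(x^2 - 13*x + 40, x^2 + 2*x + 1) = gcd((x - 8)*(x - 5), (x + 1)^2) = 1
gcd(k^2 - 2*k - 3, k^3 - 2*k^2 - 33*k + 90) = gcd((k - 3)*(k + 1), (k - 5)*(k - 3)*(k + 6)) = k - 3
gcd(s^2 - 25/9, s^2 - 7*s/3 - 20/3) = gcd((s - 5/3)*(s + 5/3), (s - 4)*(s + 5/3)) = s + 5/3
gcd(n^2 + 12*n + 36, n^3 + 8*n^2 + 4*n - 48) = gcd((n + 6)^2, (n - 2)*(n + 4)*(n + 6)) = n + 6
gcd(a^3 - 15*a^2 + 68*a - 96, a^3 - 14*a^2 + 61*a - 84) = a^2 - 7*a + 12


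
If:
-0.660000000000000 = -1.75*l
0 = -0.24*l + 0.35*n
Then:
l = 0.38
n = 0.26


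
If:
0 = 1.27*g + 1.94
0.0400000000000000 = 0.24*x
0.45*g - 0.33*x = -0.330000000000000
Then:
No Solution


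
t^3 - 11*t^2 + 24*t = t*(t - 8)*(t - 3)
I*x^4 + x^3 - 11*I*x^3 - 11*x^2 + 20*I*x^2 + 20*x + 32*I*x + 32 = (x - 8)*(x - 4)*(x - I)*(I*x + I)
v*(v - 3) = v^2 - 3*v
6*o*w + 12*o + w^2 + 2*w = (6*o + w)*(w + 2)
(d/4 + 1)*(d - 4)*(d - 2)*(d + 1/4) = d^4/4 - 7*d^3/16 - 33*d^2/8 + 7*d + 2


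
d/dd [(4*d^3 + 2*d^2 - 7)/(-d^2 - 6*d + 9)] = 2*(-2*d^4 - 24*d^3 + 48*d^2 + 11*d - 21)/(d^4 + 12*d^3 + 18*d^2 - 108*d + 81)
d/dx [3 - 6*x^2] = -12*x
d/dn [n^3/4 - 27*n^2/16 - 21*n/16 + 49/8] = 3*n^2/4 - 27*n/8 - 21/16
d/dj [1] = 0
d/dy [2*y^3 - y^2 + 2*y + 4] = 6*y^2 - 2*y + 2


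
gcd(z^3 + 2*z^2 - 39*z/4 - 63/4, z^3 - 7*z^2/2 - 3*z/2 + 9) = z^2 - 3*z/2 - 9/2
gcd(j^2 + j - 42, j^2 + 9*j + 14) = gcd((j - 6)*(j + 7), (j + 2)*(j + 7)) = j + 7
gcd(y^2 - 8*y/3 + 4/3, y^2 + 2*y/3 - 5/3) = 1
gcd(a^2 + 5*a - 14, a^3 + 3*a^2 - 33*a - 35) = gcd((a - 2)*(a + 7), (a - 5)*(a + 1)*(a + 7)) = a + 7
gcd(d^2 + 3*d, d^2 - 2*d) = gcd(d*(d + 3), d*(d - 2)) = d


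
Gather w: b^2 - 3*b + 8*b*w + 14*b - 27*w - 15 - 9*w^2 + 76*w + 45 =b^2 + 11*b - 9*w^2 + w*(8*b + 49) + 30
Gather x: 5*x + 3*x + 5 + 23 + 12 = 8*x + 40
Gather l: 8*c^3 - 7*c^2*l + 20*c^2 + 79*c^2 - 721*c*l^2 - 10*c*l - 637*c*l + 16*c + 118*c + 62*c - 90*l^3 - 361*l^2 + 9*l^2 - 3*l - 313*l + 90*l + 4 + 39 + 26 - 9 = 8*c^3 + 99*c^2 + 196*c - 90*l^3 + l^2*(-721*c - 352) + l*(-7*c^2 - 647*c - 226) + 60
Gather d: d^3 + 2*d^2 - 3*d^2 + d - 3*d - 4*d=d^3 - d^2 - 6*d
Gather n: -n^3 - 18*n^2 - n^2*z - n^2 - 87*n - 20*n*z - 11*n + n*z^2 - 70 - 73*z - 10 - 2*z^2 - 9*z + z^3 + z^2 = -n^3 + n^2*(-z - 19) + n*(z^2 - 20*z - 98) + z^3 - z^2 - 82*z - 80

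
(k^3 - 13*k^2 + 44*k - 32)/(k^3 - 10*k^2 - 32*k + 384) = (k^2 - 5*k + 4)/(k^2 - 2*k - 48)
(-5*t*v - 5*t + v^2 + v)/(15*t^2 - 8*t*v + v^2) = (-v - 1)/(3*t - v)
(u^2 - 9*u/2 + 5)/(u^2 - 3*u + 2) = (u - 5/2)/(u - 1)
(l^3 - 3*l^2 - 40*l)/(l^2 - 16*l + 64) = l*(l + 5)/(l - 8)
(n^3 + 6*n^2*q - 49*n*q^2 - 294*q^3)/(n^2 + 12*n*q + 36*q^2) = (n^2 - 49*q^2)/(n + 6*q)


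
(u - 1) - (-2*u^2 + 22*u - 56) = 2*u^2 - 21*u + 55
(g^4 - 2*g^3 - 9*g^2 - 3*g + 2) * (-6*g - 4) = -6*g^5 + 8*g^4 + 62*g^3 + 54*g^2 - 8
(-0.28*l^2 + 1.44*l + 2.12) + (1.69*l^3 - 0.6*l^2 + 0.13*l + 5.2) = 1.69*l^3 - 0.88*l^2 + 1.57*l + 7.32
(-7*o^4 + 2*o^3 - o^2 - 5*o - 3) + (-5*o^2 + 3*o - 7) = -7*o^4 + 2*o^3 - 6*o^2 - 2*o - 10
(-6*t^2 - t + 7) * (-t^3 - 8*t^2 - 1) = 6*t^5 + 49*t^4 + t^3 - 50*t^2 + t - 7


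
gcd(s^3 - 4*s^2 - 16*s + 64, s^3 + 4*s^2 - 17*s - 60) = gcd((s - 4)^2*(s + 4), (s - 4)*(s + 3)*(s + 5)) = s - 4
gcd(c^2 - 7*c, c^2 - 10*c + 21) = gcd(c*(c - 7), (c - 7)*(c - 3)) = c - 7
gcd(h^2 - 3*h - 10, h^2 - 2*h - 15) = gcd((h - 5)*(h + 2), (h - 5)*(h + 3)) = h - 5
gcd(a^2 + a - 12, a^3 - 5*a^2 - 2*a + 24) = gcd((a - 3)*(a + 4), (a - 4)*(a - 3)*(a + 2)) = a - 3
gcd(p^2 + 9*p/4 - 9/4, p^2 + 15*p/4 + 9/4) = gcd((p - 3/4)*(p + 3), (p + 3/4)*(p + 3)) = p + 3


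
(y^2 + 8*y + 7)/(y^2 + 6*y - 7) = (y + 1)/(y - 1)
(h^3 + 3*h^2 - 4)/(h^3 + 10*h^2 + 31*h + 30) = (h^2 + h - 2)/(h^2 + 8*h + 15)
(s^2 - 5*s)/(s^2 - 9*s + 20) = s/(s - 4)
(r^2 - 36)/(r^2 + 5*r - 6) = (r - 6)/(r - 1)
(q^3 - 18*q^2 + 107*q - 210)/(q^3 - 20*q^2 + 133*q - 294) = (q - 5)/(q - 7)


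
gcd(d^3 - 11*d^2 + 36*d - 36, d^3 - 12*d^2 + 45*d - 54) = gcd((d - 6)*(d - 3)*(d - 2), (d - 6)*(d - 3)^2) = d^2 - 9*d + 18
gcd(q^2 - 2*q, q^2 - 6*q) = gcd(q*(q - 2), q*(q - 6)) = q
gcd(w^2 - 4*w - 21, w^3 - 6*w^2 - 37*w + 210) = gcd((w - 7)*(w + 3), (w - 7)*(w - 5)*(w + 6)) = w - 7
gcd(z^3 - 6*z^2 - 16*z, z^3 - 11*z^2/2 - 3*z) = z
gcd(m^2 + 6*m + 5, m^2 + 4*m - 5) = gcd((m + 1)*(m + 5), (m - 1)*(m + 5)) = m + 5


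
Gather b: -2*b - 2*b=-4*b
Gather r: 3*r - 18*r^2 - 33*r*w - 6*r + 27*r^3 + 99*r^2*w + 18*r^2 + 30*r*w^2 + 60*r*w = 27*r^3 + 99*r^2*w + r*(30*w^2 + 27*w - 3)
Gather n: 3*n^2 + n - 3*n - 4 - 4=3*n^2 - 2*n - 8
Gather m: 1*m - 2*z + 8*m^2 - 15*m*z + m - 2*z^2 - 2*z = 8*m^2 + m*(2 - 15*z) - 2*z^2 - 4*z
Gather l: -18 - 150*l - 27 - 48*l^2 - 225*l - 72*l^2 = -120*l^2 - 375*l - 45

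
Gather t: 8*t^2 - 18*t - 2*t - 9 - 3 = 8*t^2 - 20*t - 12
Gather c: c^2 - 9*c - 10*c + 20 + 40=c^2 - 19*c + 60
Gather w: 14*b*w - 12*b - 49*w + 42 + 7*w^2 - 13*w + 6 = -12*b + 7*w^2 + w*(14*b - 62) + 48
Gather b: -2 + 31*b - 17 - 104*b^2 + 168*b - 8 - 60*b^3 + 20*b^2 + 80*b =-60*b^3 - 84*b^2 + 279*b - 27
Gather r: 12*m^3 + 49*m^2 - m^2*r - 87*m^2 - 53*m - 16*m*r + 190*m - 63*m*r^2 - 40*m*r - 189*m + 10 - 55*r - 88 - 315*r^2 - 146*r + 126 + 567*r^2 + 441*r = 12*m^3 - 38*m^2 - 52*m + r^2*(252 - 63*m) + r*(-m^2 - 56*m + 240) + 48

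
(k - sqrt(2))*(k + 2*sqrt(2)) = k^2 + sqrt(2)*k - 4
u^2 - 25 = (u - 5)*(u + 5)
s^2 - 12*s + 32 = (s - 8)*(s - 4)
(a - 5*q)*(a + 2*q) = a^2 - 3*a*q - 10*q^2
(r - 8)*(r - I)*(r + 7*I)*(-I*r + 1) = -I*r^4 + 7*r^3 + 8*I*r^3 - 56*r^2 - I*r^2 + 7*r + 8*I*r - 56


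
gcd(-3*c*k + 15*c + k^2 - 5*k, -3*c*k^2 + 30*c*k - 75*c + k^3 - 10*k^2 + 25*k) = 3*c*k - 15*c - k^2 + 5*k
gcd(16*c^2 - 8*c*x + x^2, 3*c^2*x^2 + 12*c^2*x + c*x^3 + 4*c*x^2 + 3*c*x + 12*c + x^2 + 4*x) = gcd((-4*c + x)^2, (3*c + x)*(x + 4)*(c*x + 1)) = 1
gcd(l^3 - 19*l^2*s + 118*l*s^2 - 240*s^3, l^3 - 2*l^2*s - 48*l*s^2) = -l + 8*s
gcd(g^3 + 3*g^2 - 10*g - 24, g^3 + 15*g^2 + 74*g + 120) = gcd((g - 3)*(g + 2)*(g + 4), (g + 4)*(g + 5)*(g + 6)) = g + 4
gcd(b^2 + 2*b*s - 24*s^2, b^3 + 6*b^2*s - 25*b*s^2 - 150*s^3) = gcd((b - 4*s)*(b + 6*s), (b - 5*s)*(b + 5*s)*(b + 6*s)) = b + 6*s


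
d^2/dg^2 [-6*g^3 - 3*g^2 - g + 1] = -36*g - 6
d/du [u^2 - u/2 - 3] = 2*u - 1/2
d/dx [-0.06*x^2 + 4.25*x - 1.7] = 4.25 - 0.12*x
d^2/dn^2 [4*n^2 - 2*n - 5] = 8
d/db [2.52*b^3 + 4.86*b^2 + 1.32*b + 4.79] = 7.56*b^2 + 9.72*b + 1.32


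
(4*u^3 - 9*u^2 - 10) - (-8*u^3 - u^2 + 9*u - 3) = 12*u^3 - 8*u^2 - 9*u - 7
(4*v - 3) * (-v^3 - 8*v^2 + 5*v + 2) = -4*v^4 - 29*v^3 + 44*v^2 - 7*v - 6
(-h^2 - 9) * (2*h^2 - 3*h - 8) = -2*h^4 + 3*h^3 - 10*h^2 + 27*h + 72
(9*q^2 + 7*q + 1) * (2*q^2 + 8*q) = 18*q^4 + 86*q^3 + 58*q^2 + 8*q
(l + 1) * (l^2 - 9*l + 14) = l^3 - 8*l^2 + 5*l + 14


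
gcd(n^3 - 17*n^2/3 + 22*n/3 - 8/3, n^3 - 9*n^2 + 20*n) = n - 4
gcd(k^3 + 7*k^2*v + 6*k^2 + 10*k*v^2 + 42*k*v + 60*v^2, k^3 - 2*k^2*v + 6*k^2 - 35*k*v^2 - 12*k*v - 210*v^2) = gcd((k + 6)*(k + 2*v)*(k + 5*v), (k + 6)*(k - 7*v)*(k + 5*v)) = k^2 + 5*k*v + 6*k + 30*v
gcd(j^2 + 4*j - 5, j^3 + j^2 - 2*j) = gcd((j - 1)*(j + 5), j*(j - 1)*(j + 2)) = j - 1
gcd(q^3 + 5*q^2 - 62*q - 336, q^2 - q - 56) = q^2 - q - 56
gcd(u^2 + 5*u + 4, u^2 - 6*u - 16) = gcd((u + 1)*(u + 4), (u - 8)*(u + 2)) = 1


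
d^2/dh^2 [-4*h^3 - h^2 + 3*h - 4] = -24*h - 2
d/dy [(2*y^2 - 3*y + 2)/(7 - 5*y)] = (-10*y^2 + 28*y - 11)/(25*y^2 - 70*y + 49)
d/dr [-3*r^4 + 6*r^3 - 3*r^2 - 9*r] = -12*r^3 + 18*r^2 - 6*r - 9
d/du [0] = 0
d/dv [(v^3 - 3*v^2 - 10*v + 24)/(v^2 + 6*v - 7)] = (v^4 + 12*v^3 - 29*v^2 - 6*v - 74)/(v^4 + 12*v^3 + 22*v^2 - 84*v + 49)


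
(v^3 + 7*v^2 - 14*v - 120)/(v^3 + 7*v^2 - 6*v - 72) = (v^2 + v - 20)/(v^2 + v - 12)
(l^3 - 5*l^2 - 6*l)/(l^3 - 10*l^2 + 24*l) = (l + 1)/(l - 4)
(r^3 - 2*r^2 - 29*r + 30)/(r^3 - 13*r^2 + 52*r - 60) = (r^2 + 4*r - 5)/(r^2 - 7*r + 10)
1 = 1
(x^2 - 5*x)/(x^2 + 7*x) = (x - 5)/(x + 7)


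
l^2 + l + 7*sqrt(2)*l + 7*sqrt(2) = (l + 1)*(l + 7*sqrt(2))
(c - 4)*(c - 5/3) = c^2 - 17*c/3 + 20/3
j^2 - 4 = (j - 2)*(j + 2)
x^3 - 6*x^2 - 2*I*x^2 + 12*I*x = x*(x - 6)*(x - 2*I)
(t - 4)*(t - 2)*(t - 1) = t^3 - 7*t^2 + 14*t - 8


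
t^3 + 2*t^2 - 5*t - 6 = (t - 2)*(t + 1)*(t + 3)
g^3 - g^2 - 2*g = g*(g - 2)*(g + 1)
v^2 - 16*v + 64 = (v - 8)^2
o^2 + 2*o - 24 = (o - 4)*(o + 6)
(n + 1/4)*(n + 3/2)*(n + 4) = n^3 + 23*n^2/4 + 59*n/8 + 3/2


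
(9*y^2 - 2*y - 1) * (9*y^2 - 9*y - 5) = 81*y^4 - 99*y^3 - 36*y^2 + 19*y + 5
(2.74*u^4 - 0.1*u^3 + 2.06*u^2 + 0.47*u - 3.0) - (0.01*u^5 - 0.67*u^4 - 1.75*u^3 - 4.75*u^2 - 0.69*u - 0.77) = -0.01*u^5 + 3.41*u^4 + 1.65*u^3 + 6.81*u^2 + 1.16*u - 2.23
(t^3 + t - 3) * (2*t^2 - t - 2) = 2*t^5 - t^4 - 7*t^2 + t + 6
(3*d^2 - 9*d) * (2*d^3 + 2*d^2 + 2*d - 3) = 6*d^5 - 12*d^4 - 12*d^3 - 27*d^2 + 27*d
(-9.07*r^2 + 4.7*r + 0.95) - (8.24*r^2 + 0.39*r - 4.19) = -17.31*r^2 + 4.31*r + 5.14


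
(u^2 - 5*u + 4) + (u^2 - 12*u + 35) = 2*u^2 - 17*u + 39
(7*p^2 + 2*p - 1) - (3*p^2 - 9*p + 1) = 4*p^2 + 11*p - 2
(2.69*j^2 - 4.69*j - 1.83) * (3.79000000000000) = 10.1951*j^2 - 17.7751*j - 6.9357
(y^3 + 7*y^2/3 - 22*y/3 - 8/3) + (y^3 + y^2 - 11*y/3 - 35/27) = 2*y^3 + 10*y^2/3 - 11*y - 107/27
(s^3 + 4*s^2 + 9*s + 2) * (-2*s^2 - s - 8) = -2*s^5 - 9*s^4 - 30*s^3 - 45*s^2 - 74*s - 16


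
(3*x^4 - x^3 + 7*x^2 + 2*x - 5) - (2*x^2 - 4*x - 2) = 3*x^4 - x^3 + 5*x^2 + 6*x - 3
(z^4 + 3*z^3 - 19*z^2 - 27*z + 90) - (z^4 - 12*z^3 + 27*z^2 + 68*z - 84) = 15*z^3 - 46*z^2 - 95*z + 174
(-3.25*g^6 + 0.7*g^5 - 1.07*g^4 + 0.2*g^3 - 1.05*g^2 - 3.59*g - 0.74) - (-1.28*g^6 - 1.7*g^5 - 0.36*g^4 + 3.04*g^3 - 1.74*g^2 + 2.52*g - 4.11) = -1.97*g^6 + 2.4*g^5 - 0.71*g^4 - 2.84*g^3 + 0.69*g^2 - 6.11*g + 3.37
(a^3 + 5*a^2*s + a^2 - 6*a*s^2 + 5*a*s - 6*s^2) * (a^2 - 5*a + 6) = a^5 + 5*a^4*s - 4*a^4 - 6*a^3*s^2 - 20*a^3*s + a^3 + 24*a^2*s^2 + 5*a^2*s + 6*a^2 - 6*a*s^2 + 30*a*s - 36*s^2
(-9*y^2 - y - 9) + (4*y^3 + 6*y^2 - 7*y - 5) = 4*y^3 - 3*y^2 - 8*y - 14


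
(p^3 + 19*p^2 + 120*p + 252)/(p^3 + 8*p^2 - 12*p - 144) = (p + 7)/(p - 4)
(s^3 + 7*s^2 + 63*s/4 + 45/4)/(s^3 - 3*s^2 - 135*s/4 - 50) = (2*s^2 + 9*s + 9)/(2*s^2 - 11*s - 40)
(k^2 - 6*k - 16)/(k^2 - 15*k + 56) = (k + 2)/(k - 7)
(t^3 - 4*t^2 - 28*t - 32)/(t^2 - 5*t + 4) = (t^3 - 4*t^2 - 28*t - 32)/(t^2 - 5*t + 4)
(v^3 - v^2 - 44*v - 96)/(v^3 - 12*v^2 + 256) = (v + 3)/(v - 8)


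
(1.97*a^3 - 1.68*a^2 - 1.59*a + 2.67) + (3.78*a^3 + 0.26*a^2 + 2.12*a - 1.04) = 5.75*a^3 - 1.42*a^2 + 0.53*a + 1.63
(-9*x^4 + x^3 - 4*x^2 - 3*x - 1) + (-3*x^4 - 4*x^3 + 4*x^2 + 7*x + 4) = -12*x^4 - 3*x^3 + 4*x + 3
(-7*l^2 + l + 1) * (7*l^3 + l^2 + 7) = -49*l^5 + 8*l^3 - 48*l^2 + 7*l + 7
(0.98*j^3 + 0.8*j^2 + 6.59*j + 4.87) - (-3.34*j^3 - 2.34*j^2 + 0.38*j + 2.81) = 4.32*j^3 + 3.14*j^2 + 6.21*j + 2.06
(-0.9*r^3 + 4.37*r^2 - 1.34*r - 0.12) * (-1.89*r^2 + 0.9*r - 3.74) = 1.701*r^5 - 9.0693*r^4 + 9.8316*r^3 - 17.323*r^2 + 4.9036*r + 0.4488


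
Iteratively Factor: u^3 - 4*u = (u - 2)*(u^2 + 2*u) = (u - 2)*(u + 2)*(u)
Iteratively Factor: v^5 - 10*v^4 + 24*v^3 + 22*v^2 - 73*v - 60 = (v - 5)*(v^4 - 5*v^3 - v^2 + 17*v + 12) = (v - 5)*(v - 3)*(v^3 - 2*v^2 - 7*v - 4) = (v - 5)*(v - 4)*(v - 3)*(v^2 + 2*v + 1) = (v - 5)*(v - 4)*(v - 3)*(v + 1)*(v + 1)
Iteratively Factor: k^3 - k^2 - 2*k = (k - 2)*(k^2 + k) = k*(k - 2)*(k + 1)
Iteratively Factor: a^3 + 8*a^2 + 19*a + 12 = (a + 3)*(a^2 + 5*a + 4) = (a + 1)*(a + 3)*(a + 4)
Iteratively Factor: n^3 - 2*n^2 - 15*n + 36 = (n - 3)*(n^2 + n - 12) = (n - 3)^2*(n + 4)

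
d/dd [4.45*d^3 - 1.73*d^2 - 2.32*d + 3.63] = 13.35*d^2 - 3.46*d - 2.32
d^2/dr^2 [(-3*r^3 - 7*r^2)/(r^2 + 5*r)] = -80/(r^3 + 15*r^2 + 75*r + 125)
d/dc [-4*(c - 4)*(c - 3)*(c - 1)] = -12*c^2 + 64*c - 76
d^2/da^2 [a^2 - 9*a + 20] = 2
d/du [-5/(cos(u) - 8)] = -5*sin(u)/(cos(u) - 8)^2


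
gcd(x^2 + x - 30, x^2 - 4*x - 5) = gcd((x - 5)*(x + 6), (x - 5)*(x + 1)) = x - 5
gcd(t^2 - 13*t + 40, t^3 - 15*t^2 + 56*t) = t - 8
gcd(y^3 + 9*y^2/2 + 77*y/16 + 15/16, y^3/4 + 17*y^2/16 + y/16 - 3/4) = 1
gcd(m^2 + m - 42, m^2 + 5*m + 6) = 1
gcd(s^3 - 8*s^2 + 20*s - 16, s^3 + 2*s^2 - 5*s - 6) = s - 2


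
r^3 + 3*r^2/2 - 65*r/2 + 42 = (r - 4)*(r - 3/2)*(r + 7)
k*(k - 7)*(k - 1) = k^3 - 8*k^2 + 7*k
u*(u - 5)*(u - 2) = u^3 - 7*u^2 + 10*u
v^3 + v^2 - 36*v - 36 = (v - 6)*(v + 1)*(v + 6)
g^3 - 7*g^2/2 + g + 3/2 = (g - 3)*(g - 1)*(g + 1/2)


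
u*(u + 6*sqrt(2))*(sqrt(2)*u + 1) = sqrt(2)*u^3 + 13*u^2 + 6*sqrt(2)*u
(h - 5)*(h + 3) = h^2 - 2*h - 15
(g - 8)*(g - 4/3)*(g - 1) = g^3 - 31*g^2/3 + 20*g - 32/3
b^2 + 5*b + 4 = (b + 1)*(b + 4)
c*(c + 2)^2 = c^3 + 4*c^2 + 4*c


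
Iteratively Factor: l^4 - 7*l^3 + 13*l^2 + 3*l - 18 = (l - 3)*(l^3 - 4*l^2 + l + 6) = (l - 3)^2*(l^2 - l - 2) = (l - 3)^2*(l - 2)*(l + 1)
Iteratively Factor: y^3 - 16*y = (y - 4)*(y^2 + 4*y) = (y - 4)*(y + 4)*(y)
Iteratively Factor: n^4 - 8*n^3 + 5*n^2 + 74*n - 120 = (n + 3)*(n^3 - 11*n^2 + 38*n - 40) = (n - 5)*(n + 3)*(n^2 - 6*n + 8) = (n - 5)*(n - 2)*(n + 3)*(n - 4)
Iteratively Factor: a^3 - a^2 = (a)*(a^2 - a) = a^2*(a - 1)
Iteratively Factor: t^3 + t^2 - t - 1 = (t - 1)*(t^2 + 2*t + 1) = (t - 1)*(t + 1)*(t + 1)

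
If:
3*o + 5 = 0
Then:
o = -5/3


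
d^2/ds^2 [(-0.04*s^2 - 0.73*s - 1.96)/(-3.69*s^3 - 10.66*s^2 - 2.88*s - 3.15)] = (1.089288*s^6 + 59.6385180000001*s^5 + 489.989196*s^4 + 1374.985184*s^3 + 1351.449708*s^2 + 77.2730280000001*s - 111.566952)/(50.243409*s^9 + 435.442878*s^8 + 1375.589196*s^7 + 2019.743353*s^6 + 1817.069652*s^5 + 1539.965412*s^4 + 713.975067*s^3 + 395.70363*s^2 + 85.7304*s + 31.255875)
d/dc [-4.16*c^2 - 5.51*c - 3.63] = -8.32*c - 5.51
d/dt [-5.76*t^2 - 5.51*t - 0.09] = -11.52*t - 5.51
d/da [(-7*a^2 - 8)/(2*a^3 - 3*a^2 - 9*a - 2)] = (14*a^4 + 111*a^2 - 20*a - 72)/(4*a^6 - 12*a^5 - 27*a^4 + 46*a^3 + 93*a^2 + 36*a + 4)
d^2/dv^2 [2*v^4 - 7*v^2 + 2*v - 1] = 24*v^2 - 14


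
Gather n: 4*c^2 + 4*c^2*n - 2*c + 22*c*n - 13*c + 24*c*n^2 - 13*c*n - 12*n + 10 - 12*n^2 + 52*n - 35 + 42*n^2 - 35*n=4*c^2 - 15*c + n^2*(24*c + 30) + n*(4*c^2 + 9*c + 5) - 25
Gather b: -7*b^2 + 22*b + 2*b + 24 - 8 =-7*b^2 + 24*b + 16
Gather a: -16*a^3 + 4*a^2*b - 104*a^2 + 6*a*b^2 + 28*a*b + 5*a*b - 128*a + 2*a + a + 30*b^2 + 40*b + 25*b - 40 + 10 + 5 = -16*a^3 + a^2*(4*b - 104) + a*(6*b^2 + 33*b - 125) + 30*b^2 + 65*b - 25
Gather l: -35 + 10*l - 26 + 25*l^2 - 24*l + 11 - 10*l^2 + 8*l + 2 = 15*l^2 - 6*l - 48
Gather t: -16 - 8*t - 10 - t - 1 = -9*t - 27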